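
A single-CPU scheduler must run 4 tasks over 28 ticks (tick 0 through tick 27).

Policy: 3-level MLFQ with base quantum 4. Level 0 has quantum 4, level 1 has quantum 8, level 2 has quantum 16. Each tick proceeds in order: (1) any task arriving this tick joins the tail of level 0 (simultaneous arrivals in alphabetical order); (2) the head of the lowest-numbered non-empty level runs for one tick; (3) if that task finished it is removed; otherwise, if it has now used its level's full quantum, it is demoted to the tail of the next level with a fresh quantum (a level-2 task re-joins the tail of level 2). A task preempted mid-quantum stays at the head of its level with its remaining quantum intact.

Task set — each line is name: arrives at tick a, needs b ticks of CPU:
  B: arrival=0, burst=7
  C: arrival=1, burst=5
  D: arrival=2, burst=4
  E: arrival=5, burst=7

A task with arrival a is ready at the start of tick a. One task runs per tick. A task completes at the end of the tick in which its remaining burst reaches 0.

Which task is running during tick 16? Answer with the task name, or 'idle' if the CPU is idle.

running at tick 16 = B

t=0: L0/L1/L2 = B/-/- → run B
t=1: L0/L1/L2 = BC/-/- → run B
t=2: L0/L1/L2 = BCD/-/- → run B
t=3: L0/L1/L2 = BCD/-/- → run B
t=4: L0/L1/L2 = CD/B/- → run C
t=5: L0/L1/L2 = CDE/B/- → run C
t=6: L0/L1/L2 = CDE/B/- → run C
t=7: L0/L1/L2 = CDE/B/- → run C
t=8: L0/L1/L2 = DE/BC/- → run D
t=9: L0/L1/L2 = DE/BC/- → run D
t=10: L0/L1/L2 = DE/BC/- → run D
t=11: L0/L1/L2 = DE/BC/- → run D
t=12: L0/L1/L2 = E/BC/- → run E
t=13: L0/L1/L2 = E/BC/- → run E
t=14: L0/L1/L2 = E/BC/- → run E
t=15: L0/L1/L2 = E/BC/- → run E
t=16: L0/L1/L2 = -/BCE/- → run B
t=17: L0/L1/L2 = -/BCE/- → run B
t=18: L0/L1/L2 = -/BCE/- → run B
t=19: L0/L1/L2 = -/CE/- → run C
t=20: L0/L1/L2 = -/E/- → run E
t=21: L0/L1/L2 = -/E/- → run E
t=22: L0/L1/L2 = -/E/- → run E
t=23: (idle)
t=24: (idle)
t=25: (idle)
t=26: (idle)
t=27: (idle)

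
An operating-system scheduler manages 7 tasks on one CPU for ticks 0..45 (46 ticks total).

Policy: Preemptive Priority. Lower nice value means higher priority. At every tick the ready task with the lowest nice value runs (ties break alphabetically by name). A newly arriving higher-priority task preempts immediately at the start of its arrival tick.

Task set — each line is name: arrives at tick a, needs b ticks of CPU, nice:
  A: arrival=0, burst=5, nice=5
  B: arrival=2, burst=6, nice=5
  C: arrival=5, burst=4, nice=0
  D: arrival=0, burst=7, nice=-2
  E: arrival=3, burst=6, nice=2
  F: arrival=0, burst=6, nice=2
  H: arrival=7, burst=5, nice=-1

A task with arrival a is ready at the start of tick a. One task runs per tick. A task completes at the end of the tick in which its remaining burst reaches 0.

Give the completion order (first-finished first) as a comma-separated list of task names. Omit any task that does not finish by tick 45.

t=0: ready={A,D,F} → run D
t=1: ready={A,D,F} → run D
t=2: ready={A,B,D,F} → run D
t=3: ready={A,B,D,E,F} → run D
t=4: ready={A,B,D,E,F} → run D
t=5: ready={A,B,C,D,E,F} → run D
t=6: ready={A,B,C,D,E,F} → run D
t=7: ready={A,B,C,E,F,H} → run H
t=8: ready={A,B,C,E,F,H} → run H
t=9: ready={A,B,C,E,F,H} → run H
t=10: ready={A,B,C,E,F,H} → run H
t=11: ready={A,B,C,E,F,H} → run H
t=12: ready={A,B,C,E,F} → run C
t=13: ready={A,B,C,E,F} → run C
t=14: ready={A,B,C,E,F} → run C
t=15: ready={A,B,C,E,F} → run C
t=16: ready={A,B,E,F} → run E
t=17: ready={A,B,E,F} → run E
t=18: ready={A,B,E,F} → run E
t=19: ready={A,B,E,F} → run E
t=20: ready={A,B,E,F} → run E
t=21: ready={A,B,E,F} → run E
t=22: ready={A,B,F} → run F
t=23: ready={A,B,F} → run F
t=24: ready={A,B,F} → run F
t=25: ready={A,B,F} → run F
t=26: ready={A,B,F} → run F
t=27: ready={A,B,F} → run F
t=28: ready={A,B} → run A
t=29: ready={A,B} → run A
t=30: ready={A,B} → run A
t=31: ready={A,B} → run A
t=32: ready={A,B} → run A
t=33: ready={B} → run B
t=34: ready={B} → run B
t=35: ready={B} → run B
t=36: ready={B} → run B
t=37: ready={B} → run B
t=38: ready={B} → run B
t=39: (idle)
t=40: (idle)
t=41: (idle)
t=42: (idle)
t=43: (idle)
t=44: (idle)
t=45: (idle)

completion order = D, H, C, E, F, A, B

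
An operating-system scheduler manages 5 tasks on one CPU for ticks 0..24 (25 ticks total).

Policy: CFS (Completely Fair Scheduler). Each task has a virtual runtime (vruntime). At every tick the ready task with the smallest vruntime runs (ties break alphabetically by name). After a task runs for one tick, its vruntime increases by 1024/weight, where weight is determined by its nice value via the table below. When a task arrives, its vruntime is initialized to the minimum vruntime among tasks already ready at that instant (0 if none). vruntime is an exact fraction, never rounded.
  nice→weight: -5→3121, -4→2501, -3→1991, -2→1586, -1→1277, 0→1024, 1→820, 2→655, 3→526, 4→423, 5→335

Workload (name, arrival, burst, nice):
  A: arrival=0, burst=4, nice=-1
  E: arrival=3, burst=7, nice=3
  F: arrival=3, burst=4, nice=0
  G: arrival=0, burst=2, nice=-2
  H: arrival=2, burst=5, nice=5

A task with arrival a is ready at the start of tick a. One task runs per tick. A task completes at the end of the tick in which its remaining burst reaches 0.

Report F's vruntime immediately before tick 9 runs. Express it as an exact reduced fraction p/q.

t=0: vr[A=0 G=0] → run A
t=1: vr[A=1024/1277 G=0] → run G
t=2: vr[A=1024/1277 G=512/793 H=512/793] → run G
t=3: vr[A=1024/1277 E=512/793 F=512/793 H=512/793] → run E
t=4: vr[A=1024/1277 E=540672/208559 F=512/793 H=512/793] → run F
t=5: vr[A=1024/1277 E=540672/208559 F=1305/793 H=512/793] → run H
t=6: vr[A=1024/1277 E=540672/208559 F=1305/793 H=983552/265655] → run A
t=7: vr[A=2048/1277 E=540672/208559 F=1305/793 H=983552/265655] → run A
t=8: vr[A=3072/1277 E=540672/208559 F=1305/793 H=983552/265655] → run F
t=9: vr[A=3072/1277 E=540672/208559 F=2098/793 H=983552/265655] → run A
t=10: vr[E=540672/208559 F=2098/793 H=983552/265655] → run E
t=11: vr[E=946688/208559 F=2098/793 H=983552/265655] → run F
t=12: vr[E=946688/208559 F=2891/793 H=983552/265655] → run F
t=13: vr[E=946688/208559 H=983552/265655] → run H
t=14: vr[E=946688/208559 H=1795584/265655] → run E
t=15: vr[E=1352704/208559 H=1795584/265655] → run E
t=16: vr[E=1758720/208559 H=1795584/265655] → run H
t=17: vr[E=1758720/208559 H=2607616/265655] → run E
t=18: vr[E=2164736/208559 H=2607616/265655] → run H
t=19: vr[E=2164736/208559 H=3419648/265655] → run E
t=20: vr[E=2570752/208559 H=3419648/265655] → run E
t=21: vr[H=3419648/265655] → run H
t=22: (idle)
t=23: (idle)
t=24: (idle)

vruntime(F, start of tick 9) = 2098/793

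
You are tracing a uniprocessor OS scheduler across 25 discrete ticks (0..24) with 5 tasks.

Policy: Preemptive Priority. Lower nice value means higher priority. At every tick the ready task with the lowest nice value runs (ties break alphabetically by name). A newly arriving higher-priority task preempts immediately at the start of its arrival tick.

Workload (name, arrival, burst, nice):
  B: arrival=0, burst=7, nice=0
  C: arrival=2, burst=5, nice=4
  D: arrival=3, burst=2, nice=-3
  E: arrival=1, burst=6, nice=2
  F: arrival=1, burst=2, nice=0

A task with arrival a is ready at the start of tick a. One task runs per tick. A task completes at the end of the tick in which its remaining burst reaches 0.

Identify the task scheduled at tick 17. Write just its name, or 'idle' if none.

t=0: ready={B} → run B
t=1: ready={B,E,F} → run B
t=2: ready={B,C,E,F} → run B
t=3: ready={B,C,D,E,F} → run D
t=4: ready={B,C,D,E,F} → run D
t=5: ready={B,C,E,F} → run B
t=6: ready={B,C,E,F} → run B
t=7: ready={B,C,E,F} → run B
t=8: ready={B,C,E,F} → run B
t=9: ready={C,E,F} → run F
t=10: ready={C,E,F} → run F
t=11: ready={C,E} → run E
t=12: ready={C,E} → run E
t=13: ready={C,E} → run E
t=14: ready={C,E} → run E
t=15: ready={C,E} → run E
t=16: ready={C,E} → run E
t=17: ready={C} → run C
t=18: ready={C} → run C
t=19: ready={C} → run C
t=20: ready={C} → run C
t=21: ready={C} → run C
t=22: (idle)
t=23: (idle)
t=24: (idle)

running at tick 17 = C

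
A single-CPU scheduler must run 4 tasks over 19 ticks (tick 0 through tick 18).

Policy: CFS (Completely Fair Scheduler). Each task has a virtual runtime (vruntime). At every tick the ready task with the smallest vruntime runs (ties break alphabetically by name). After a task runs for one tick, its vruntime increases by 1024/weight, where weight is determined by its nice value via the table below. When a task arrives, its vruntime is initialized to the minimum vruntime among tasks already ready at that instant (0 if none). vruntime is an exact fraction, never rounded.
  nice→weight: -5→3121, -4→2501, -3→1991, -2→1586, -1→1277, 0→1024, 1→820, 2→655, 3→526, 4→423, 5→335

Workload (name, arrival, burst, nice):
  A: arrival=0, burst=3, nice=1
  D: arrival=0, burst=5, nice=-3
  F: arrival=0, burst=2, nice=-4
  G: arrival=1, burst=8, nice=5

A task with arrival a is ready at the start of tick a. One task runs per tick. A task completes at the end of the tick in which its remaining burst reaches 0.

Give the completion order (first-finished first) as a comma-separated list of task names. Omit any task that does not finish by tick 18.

completion order = F, D, A, G

t=0: vr[A=0 D=0 F=0] → run A
t=1: vr[A=256/205 D=0 F=0 G=0] → run D
t=2: vr[A=256/205 D=1024/1991 F=0 G=0] → run F
t=3: vr[A=256/205 D=1024/1991 F=1024/2501 G=0] → run G
t=4: vr[A=256/205 D=1024/1991 F=1024/2501 G=1024/335] → run F
t=5: vr[A=256/205 D=1024/1991 G=1024/335] → run D
t=6: vr[A=256/205 D=2048/1991 G=1024/335] → run D
t=7: vr[A=256/205 D=3072/1991 G=1024/335] → run A
t=8: vr[A=512/205 D=3072/1991 G=1024/335] → run D
t=9: vr[A=512/205 D=4096/1991 G=1024/335] → run D
t=10: vr[A=512/205 G=1024/335] → run A
t=11: vr[G=1024/335] → run G
t=12: vr[G=2048/335] → run G
t=13: vr[G=3072/335] → run G
t=14: vr[G=4096/335] → run G
t=15: vr[G=1024/67] → run G
t=16: vr[G=6144/335] → run G
t=17: vr[G=7168/335] → run G
t=18: (idle)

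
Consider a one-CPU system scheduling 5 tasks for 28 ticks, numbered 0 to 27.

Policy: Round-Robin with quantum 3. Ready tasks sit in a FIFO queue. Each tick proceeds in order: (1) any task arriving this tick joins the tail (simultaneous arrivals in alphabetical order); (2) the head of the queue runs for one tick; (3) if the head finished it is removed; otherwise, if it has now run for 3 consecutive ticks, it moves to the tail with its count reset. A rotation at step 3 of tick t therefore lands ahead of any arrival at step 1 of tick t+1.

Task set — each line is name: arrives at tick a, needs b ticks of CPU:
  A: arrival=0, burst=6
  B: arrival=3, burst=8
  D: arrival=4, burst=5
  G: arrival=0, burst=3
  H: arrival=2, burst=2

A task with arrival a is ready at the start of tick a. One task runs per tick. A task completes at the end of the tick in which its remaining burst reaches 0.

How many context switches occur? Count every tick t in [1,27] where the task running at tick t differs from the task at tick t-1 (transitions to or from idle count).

t=0: queue=[A,G] q_used=0 → run A
t=1: queue=[A,G] q_used=1 → run A
t=2: queue=[A,G,H] q_used=2 → run A
t=3: queue=[G,H,A,B] q_used=0 → run G
t=4: queue=[G,H,A,B,D] q_used=1 → run G
t=5: queue=[G,H,A,B,D] q_used=2 → run G
t=6: queue=[H,A,B,D] q_used=0 → run H
t=7: queue=[H,A,B,D] q_used=1 → run H
t=8: queue=[A,B,D] q_used=0 → run A
t=9: queue=[A,B,D] q_used=1 → run A
t=10: queue=[A,B,D] q_used=2 → run A
t=11: queue=[B,D] q_used=0 → run B
t=12: queue=[B,D] q_used=1 → run B
t=13: queue=[B,D] q_used=2 → run B
t=14: queue=[D,B] q_used=0 → run D
t=15: queue=[D,B] q_used=1 → run D
t=16: queue=[D,B] q_used=2 → run D
t=17: queue=[B,D] q_used=0 → run B
t=18: queue=[B,D] q_used=1 → run B
t=19: queue=[B,D] q_used=2 → run B
t=20: queue=[D,B] q_used=0 → run D
t=21: queue=[D,B] q_used=1 → run D
t=22: queue=[B] q_used=0 → run B
t=23: queue=[B] q_used=1 → run B
t=24: (idle)
t=25: (idle)
t=26: (idle)
t=27: (idle)

context switches = 9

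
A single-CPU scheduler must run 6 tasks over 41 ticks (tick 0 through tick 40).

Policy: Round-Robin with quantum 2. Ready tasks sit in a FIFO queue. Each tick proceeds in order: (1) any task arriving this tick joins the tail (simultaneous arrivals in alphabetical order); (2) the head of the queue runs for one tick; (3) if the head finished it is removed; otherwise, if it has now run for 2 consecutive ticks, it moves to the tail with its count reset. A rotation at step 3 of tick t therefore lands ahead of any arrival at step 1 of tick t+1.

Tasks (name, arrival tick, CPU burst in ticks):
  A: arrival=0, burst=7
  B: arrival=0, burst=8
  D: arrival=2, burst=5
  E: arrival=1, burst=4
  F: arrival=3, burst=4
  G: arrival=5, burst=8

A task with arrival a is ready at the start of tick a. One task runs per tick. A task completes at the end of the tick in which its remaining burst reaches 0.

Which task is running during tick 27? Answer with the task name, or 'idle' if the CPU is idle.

running at tick 27 = G

t=0: queue=[A,B] q_used=0 → run A
t=1: queue=[A,B,E] q_used=1 → run A
t=2: queue=[B,E,A,D] q_used=0 → run B
t=3: queue=[B,E,A,D,F] q_used=1 → run B
t=4: queue=[E,A,D,F,B] q_used=0 → run E
t=5: queue=[E,A,D,F,B,G] q_used=1 → run E
t=6: queue=[A,D,F,B,G,E] q_used=0 → run A
t=7: queue=[A,D,F,B,G,E] q_used=1 → run A
t=8: queue=[D,F,B,G,E,A] q_used=0 → run D
t=9: queue=[D,F,B,G,E,A] q_used=1 → run D
t=10: queue=[F,B,G,E,A,D] q_used=0 → run F
t=11: queue=[F,B,G,E,A,D] q_used=1 → run F
t=12: queue=[B,G,E,A,D,F] q_used=0 → run B
t=13: queue=[B,G,E,A,D,F] q_used=1 → run B
t=14: queue=[G,E,A,D,F,B] q_used=0 → run G
t=15: queue=[G,E,A,D,F,B] q_used=1 → run G
t=16: queue=[E,A,D,F,B,G] q_used=0 → run E
t=17: queue=[E,A,D,F,B,G] q_used=1 → run E
t=18: queue=[A,D,F,B,G] q_used=0 → run A
t=19: queue=[A,D,F,B,G] q_used=1 → run A
t=20: queue=[D,F,B,G,A] q_used=0 → run D
t=21: queue=[D,F,B,G,A] q_used=1 → run D
t=22: queue=[F,B,G,A,D] q_used=0 → run F
t=23: queue=[F,B,G,A,D] q_used=1 → run F
t=24: queue=[B,G,A,D] q_used=0 → run B
t=25: queue=[B,G,A,D] q_used=1 → run B
t=26: queue=[G,A,D,B] q_used=0 → run G
t=27: queue=[G,A,D,B] q_used=1 → run G
t=28: queue=[A,D,B,G] q_used=0 → run A
t=29: queue=[D,B,G] q_used=0 → run D
t=30: queue=[B,G] q_used=0 → run B
t=31: queue=[B,G] q_used=1 → run B
t=32: queue=[G] q_used=0 → run G
t=33: queue=[G] q_used=1 → run G
t=34: queue=[G] q_used=0 → run G
t=35: queue=[G] q_used=1 → run G
t=36: (idle)
t=37: (idle)
t=38: (idle)
t=39: (idle)
t=40: (idle)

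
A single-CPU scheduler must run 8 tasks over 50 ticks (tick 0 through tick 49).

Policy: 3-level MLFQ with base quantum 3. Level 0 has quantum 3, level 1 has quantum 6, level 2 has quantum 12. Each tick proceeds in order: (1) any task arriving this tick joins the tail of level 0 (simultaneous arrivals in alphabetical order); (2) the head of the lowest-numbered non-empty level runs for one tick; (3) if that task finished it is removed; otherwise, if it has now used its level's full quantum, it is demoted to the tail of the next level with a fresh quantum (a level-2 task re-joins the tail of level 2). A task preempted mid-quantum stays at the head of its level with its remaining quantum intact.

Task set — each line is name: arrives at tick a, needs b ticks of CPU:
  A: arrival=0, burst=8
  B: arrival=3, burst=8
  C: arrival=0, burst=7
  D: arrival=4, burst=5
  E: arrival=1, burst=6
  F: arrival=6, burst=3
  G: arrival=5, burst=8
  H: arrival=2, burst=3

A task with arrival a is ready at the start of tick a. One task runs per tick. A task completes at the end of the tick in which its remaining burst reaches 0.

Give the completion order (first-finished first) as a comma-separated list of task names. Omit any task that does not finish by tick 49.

completion order = H, F, A, C, E, B, D, G

t=0: L0/L1/L2 = AC/-/- → run A
t=1: L0/L1/L2 = ACE/-/- → run A
t=2: L0/L1/L2 = ACEH/-/- → run A
t=3: L0/L1/L2 = CEHB/A/- → run C
t=4: L0/L1/L2 = CEHBD/A/- → run C
t=5: L0/L1/L2 = CEHBDG/A/- → run C
t=6: L0/L1/L2 = EHBDGF/AC/- → run E
t=7: L0/L1/L2 = EHBDGF/AC/- → run E
t=8: L0/L1/L2 = EHBDGF/AC/- → run E
t=9: L0/L1/L2 = HBDGF/ACE/- → run H
t=10: L0/L1/L2 = HBDGF/ACE/- → run H
t=11: L0/L1/L2 = HBDGF/ACE/- → run H
t=12: L0/L1/L2 = BDGF/ACE/- → run B
t=13: L0/L1/L2 = BDGF/ACE/- → run B
t=14: L0/L1/L2 = BDGF/ACE/- → run B
t=15: L0/L1/L2 = DGF/ACEB/- → run D
t=16: L0/L1/L2 = DGF/ACEB/- → run D
t=17: L0/L1/L2 = DGF/ACEB/- → run D
t=18: L0/L1/L2 = GF/ACEBD/- → run G
t=19: L0/L1/L2 = GF/ACEBD/- → run G
t=20: L0/L1/L2 = GF/ACEBD/- → run G
t=21: L0/L1/L2 = F/ACEBDG/- → run F
t=22: L0/L1/L2 = F/ACEBDG/- → run F
t=23: L0/L1/L2 = F/ACEBDG/- → run F
t=24: L0/L1/L2 = -/ACEBDG/- → run A
t=25: L0/L1/L2 = -/ACEBDG/- → run A
t=26: L0/L1/L2 = -/ACEBDG/- → run A
t=27: L0/L1/L2 = -/ACEBDG/- → run A
t=28: L0/L1/L2 = -/ACEBDG/- → run A
t=29: L0/L1/L2 = -/CEBDG/- → run C
t=30: L0/L1/L2 = -/CEBDG/- → run C
t=31: L0/L1/L2 = -/CEBDG/- → run C
t=32: L0/L1/L2 = -/CEBDG/- → run C
t=33: L0/L1/L2 = -/EBDG/- → run E
t=34: L0/L1/L2 = -/EBDG/- → run E
t=35: L0/L1/L2 = -/EBDG/- → run E
t=36: L0/L1/L2 = -/BDG/- → run B
t=37: L0/L1/L2 = -/BDG/- → run B
t=38: L0/L1/L2 = -/BDG/- → run B
t=39: L0/L1/L2 = -/BDG/- → run B
t=40: L0/L1/L2 = -/BDG/- → run B
t=41: L0/L1/L2 = -/DG/- → run D
t=42: L0/L1/L2 = -/DG/- → run D
t=43: L0/L1/L2 = -/G/- → run G
t=44: L0/L1/L2 = -/G/- → run G
t=45: L0/L1/L2 = -/G/- → run G
t=46: L0/L1/L2 = -/G/- → run G
t=47: L0/L1/L2 = -/G/- → run G
t=48: (idle)
t=49: (idle)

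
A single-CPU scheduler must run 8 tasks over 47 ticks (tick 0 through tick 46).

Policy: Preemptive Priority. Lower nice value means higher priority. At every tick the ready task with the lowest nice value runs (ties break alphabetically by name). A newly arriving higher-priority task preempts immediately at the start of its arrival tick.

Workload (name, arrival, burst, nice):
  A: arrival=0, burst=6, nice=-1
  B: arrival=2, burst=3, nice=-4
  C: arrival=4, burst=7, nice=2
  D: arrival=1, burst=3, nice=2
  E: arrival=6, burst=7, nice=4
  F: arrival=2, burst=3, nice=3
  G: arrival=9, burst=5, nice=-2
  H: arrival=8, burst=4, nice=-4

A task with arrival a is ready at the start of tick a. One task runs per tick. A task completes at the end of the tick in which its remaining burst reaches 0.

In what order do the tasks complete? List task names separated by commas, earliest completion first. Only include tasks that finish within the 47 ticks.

completion order = B, H, G, A, C, D, F, E

t=0: ready={A} → run A
t=1: ready={A,D} → run A
t=2: ready={A,B,D,F} → run B
t=3: ready={A,B,D,F} → run B
t=4: ready={A,B,C,D,F} → run B
t=5: ready={A,C,D,F} → run A
t=6: ready={A,C,D,E,F} → run A
t=7: ready={A,C,D,E,F} → run A
t=8: ready={A,C,D,E,F,H} → run H
t=9: ready={A,C,D,E,F,G,H} → run H
t=10: ready={A,C,D,E,F,G,H} → run H
t=11: ready={A,C,D,E,F,G,H} → run H
t=12: ready={A,C,D,E,F,G} → run G
t=13: ready={A,C,D,E,F,G} → run G
t=14: ready={A,C,D,E,F,G} → run G
t=15: ready={A,C,D,E,F,G} → run G
t=16: ready={A,C,D,E,F,G} → run G
t=17: ready={A,C,D,E,F} → run A
t=18: ready={C,D,E,F} → run C
t=19: ready={C,D,E,F} → run C
t=20: ready={C,D,E,F} → run C
t=21: ready={C,D,E,F} → run C
t=22: ready={C,D,E,F} → run C
t=23: ready={C,D,E,F} → run C
t=24: ready={C,D,E,F} → run C
t=25: ready={D,E,F} → run D
t=26: ready={D,E,F} → run D
t=27: ready={D,E,F} → run D
t=28: ready={E,F} → run F
t=29: ready={E,F} → run F
t=30: ready={E,F} → run F
t=31: ready={E} → run E
t=32: ready={E} → run E
t=33: ready={E} → run E
t=34: ready={E} → run E
t=35: ready={E} → run E
t=36: ready={E} → run E
t=37: ready={E} → run E
t=38: (idle)
t=39: (idle)
t=40: (idle)
t=41: (idle)
t=42: (idle)
t=43: (idle)
t=44: (idle)
t=45: (idle)
t=46: (idle)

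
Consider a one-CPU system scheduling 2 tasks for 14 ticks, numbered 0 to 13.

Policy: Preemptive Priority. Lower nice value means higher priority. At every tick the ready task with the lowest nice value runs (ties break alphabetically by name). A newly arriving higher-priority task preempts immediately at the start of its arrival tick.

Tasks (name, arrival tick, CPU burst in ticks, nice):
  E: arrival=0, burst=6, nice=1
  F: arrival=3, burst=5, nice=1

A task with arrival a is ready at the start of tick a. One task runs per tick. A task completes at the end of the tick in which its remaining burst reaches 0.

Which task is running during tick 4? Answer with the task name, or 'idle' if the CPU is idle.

t=0: ready={E} → run E
t=1: ready={E} → run E
t=2: ready={E} → run E
t=3: ready={E,F} → run E
t=4: ready={E,F} → run E
t=5: ready={E,F} → run E
t=6: ready={F} → run F
t=7: ready={F} → run F
t=8: ready={F} → run F
t=9: ready={F} → run F
t=10: ready={F} → run F
t=11: (idle)
t=12: (idle)
t=13: (idle)

running at tick 4 = E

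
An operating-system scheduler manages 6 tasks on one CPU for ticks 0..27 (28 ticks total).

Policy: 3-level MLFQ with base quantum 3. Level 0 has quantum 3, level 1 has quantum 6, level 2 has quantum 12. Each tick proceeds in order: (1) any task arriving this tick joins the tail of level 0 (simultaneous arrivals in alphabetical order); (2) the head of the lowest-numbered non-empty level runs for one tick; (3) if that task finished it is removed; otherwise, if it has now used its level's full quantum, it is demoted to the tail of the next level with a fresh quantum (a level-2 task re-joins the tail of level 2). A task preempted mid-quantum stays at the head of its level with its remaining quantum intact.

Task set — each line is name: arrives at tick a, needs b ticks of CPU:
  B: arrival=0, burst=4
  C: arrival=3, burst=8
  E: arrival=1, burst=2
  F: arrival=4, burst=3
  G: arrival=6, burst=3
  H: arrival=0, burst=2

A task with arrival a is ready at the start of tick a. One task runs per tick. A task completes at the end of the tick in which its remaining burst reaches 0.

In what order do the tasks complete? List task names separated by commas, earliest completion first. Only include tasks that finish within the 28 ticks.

t=0: L0/L1/L2 = BH/-/- → run B
t=1: L0/L1/L2 = BHE/-/- → run B
t=2: L0/L1/L2 = BHE/-/- → run B
t=3: L0/L1/L2 = HEC/B/- → run H
t=4: L0/L1/L2 = HECF/B/- → run H
t=5: L0/L1/L2 = ECF/B/- → run E
t=6: L0/L1/L2 = ECFG/B/- → run E
t=7: L0/L1/L2 = CFG/B/- → run C
t=8: L0/L1/L2 = CFG/B/- → run C
t=9: L0/L1/L2 = CFG/B/- → run C
t=10: L0/L1/L2 = FG/BC/- → run F
t=11: L0/L1/L2 = FG/BC/- → run F
t=12: L0/L1/L2 = FG/BC/- → run F
t=13: L0/L1/L2 = G/BC/- → run G
t=14: L0/L1/L2 = G/BC/- → run G
t=15: L0/L1/L2 = G/BC/- → run G
t=16: L0/L1/L2 = -/BC/- → run B
t=17: L0/L1/L2 = -/C/- → run C
t=18: L0/L1/L2 = -/C/- → run C
t=19: L0/L1/L2 = -/C/- → run C
t=20: L0/L1/L2 = -/C/- → run C
t=21: L0/L1/L2 = -/C/- → run C
t=22: (idle)
t=23: (idle)
t=24: (idle)
t=25: (idle)
t=26: (idle)
t=27: (idle)

completion order = H, E, F, G, B, C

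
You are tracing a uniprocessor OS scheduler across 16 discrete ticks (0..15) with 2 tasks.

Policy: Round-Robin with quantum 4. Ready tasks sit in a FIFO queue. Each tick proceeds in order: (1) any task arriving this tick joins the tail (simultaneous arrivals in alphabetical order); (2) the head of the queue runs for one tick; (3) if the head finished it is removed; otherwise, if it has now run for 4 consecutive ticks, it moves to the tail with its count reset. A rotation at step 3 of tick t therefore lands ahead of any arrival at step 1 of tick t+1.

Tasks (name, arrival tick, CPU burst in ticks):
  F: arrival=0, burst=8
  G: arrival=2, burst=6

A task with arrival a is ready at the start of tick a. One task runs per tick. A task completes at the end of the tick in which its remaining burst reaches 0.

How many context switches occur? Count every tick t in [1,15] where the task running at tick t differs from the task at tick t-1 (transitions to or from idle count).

context switches = 4

t=0: queue=[F] q_used=0 → run F
t=1: queue=[F] q_used=1 → run F
t=2: queue=[F,G] q_used=2 → run F
t=3: queue=[F,G] q_used=3 → run F
t=4: queue=[G,F] q_used=0 → run G
t=5: queue=[G,F] q_used=1 → run G
t=6: queue=[G,F] q_used=2 → run G
t=7: queue=[G,F] q_used=3 → run G
t=8: queue=[F,G] q_used=0 → run F
t=9: queue=[F,G] q_used=1 → run F
t=10: queue=[F,G] q_used=2 → run F
t=11: queue=[F,G] q_used=3 → run F
t=12: queue=[G] q_used=0 → run G
t=13: queue=[G] q_used=1 → run G
t=14: (idle)
t=15: (idle)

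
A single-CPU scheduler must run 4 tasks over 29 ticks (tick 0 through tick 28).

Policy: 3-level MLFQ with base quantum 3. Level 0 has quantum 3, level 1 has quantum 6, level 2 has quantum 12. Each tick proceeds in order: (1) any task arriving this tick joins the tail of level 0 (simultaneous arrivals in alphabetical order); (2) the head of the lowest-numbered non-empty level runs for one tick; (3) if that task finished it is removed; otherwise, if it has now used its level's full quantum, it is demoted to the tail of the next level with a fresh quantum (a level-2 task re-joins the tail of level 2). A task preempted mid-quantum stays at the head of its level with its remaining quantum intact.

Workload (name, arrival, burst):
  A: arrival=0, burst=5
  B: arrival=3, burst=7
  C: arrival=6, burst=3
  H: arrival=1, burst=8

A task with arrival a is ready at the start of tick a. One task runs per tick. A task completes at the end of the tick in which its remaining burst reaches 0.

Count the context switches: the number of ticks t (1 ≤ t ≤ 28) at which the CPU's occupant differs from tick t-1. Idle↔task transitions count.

t=0: L0/L1/L2 = A/-/- → run A
t=1: L0/L1/L2 = AH/-/- → run A
t=2: L0/L1/L2 = AH/-/- → run A
t=3: L0/L1/L2 = HB/A/- → run H
t=4: L0/L1/L2 = HB/A/- → run H
t=5: L0/L1/L2 = HB/A/- → run H
t=6: L0/L1/L2 = BC/AH/- → run B
t=7: L0/L1/L2 = BC/AH/- → run B
t=8: L0/L1/L2 = BC/AH/- → run B
t=9: L0/L1/L2 = C/AHB/- → run C
t=10: L0/L1/L2 = C/AHB/- → run C
t=11: L0/L1/L2 = C/AHB/- → run C
t=12: L0/L1/L2 = -/AHB/- → run A
t=13: L0/L1/L2 = -/AHB/- → run A
t=14: L0/L1/L2 = -/HB/- → run H
t=15: L0/L1/L2 = -/HB/- → run H
t=16: L0/L1/L2 = -/HB/- → run H
t=17: L0/L1/L2 = -/HB/- → run H
t=18: L0/L1/L2 = -/HB/- → run H
t=19: L0/L1/L2 = -/B/- → run B
t=20: L0/L1/L2 = -/B/- → run B
t=21: L0/L1/L2 = -/B/- → run B
t=22: L0/L1/L2 = -/B/- → run B
t=23: (idle)
t=24: (idle)
t=25: (idle)
t=26: (idle)
t=27: (idle)
t=28: (idle)

context switches = 7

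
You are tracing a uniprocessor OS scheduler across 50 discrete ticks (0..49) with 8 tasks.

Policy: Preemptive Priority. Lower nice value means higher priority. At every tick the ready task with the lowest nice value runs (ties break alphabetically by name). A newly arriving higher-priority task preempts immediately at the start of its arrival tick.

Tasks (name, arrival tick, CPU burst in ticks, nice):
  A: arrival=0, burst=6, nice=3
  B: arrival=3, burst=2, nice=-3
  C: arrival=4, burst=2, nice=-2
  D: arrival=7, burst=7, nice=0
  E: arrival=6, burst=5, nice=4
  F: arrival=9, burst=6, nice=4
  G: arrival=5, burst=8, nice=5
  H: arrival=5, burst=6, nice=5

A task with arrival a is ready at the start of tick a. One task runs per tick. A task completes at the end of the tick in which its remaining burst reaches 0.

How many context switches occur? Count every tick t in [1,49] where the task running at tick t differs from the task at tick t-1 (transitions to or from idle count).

t=0: ready={A} → run A
t=1: ready={A} → run A
t=2: ready={A} → run A
t=3: ready={A,B} → run B
t=4: ready={A,B,C} → run B
t=5: ready={A,C,G,H} → run C
t=6: ready={A,C,E,G,H} → run C
t=7: ready={A,D,E,G,H} → run D
t=8: ready={A,D,E,G,H} → run D
t=9: ready={A,D,E,F,G,H} → run D
t=10: ready={A,D,E,F,G,H} → run D
t=11: ready={A,D,E,F,G,H} → run D
t=12: ready={A,D,E,F,G,H} → run D
t=13: ready={A,D,E,F,G,H} → run D
t=14: ready={A,E,F,G,H} → run A
t=15: ready={A,E,F,G,H} → run A
t=16: ready={A,E,F,G,H} → run A
t=17: ready={E,F,G,H} → run E
t=18: ready={E,F,G,H} → run E
t=19: ready={E,F,G,H} → run E
t=20: ready={E,F,G,H} → run E
t=21: ready={E,F,G,H} → run E
t=22: ready={F,G,H} → run F
t=23: ready={F,G,H} → run F
t=24: ready={F,G,H} → run F
t=25: ready={F,G,H} → run F
t=26: ready={F,G,H} → run F
t=27: ready={F,G,H} → run F
t=28: ready={G,H} → run G
t=29: ready={G,H} → run G
t=30: ready={G,H} → run G
t=31: ready={G,H} → run G
t=32: ready={G,H} → run G
t=33: ready={G,H} → run G
t=34: ready={G,H} → run G
t=35: ready={G,H} → run G
t=36: ready={H} → run H
t=37: ready={H} → run H
t=38: ready={H} → run H
t=39: ready={H} → run H
t=40: ready={H} → run H
t=41: ready={H} → run H
t=42: (idle)
t=43: (idle)
t=44: (idle)
t=45: (idle)
t=46: (idle)
t=47: (idle)
t=48: (idle)
t=49: (idle)

context switches = 9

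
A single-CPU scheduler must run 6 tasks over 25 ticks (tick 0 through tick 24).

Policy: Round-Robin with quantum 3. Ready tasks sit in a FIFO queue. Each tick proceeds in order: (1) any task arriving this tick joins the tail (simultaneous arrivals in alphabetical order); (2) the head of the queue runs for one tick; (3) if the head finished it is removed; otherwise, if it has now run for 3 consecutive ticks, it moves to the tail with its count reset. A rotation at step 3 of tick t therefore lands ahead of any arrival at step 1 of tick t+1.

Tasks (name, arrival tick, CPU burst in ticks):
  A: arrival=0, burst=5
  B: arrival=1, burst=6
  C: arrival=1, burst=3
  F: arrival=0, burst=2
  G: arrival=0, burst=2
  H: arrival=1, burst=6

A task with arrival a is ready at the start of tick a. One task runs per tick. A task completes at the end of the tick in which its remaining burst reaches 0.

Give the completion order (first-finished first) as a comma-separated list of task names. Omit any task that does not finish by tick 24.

t=0: queue=[A,F,G] q_used=0 → run A
t=1: queue=[A,F,G,B,C,H] q_used=1 → run A
t=2: queue=[A,F,G,B,C,H] q_used=2 → run A
t=3: queue=[F,G,B,C,H,A] q_used=0 → run F
t=4: queue=[F,G,B,C,H,A] q_used=1 → run F
t=5: queue=[G,B,C,H,A] q_used=0 → run G
t=6: queue=[G,B,C,H,A] q_used=1 → run G
t=7: queue=[B,C,H,A] q_used=0 → run B
t=8: queue=[B,C,H,A] q_used=1 → run B
t=9: queue=[B,C,H,A] q_used=2 → run B
t=10: queue=[C,H,A,B] q_used=0 → run C
t=11: queue=[C,H,A,B] q_used=1 → run C
t=12: queue=[C,H,A,B] q_used=2 → run C
t=13: queue=[H,A,B] q_used=0 → run H
t=14: queue=[H,A,B] q_used=1 → run H
t=15: queue=[H,A,B] q_used=2 → run H
t=16: queue=[A,B,H] q_used=0 → run A
t=17: queue=[A,B,H] q_used=1 → run A
t=18: queue=[B,H] q_used=0 → run B
t=19: queue=[B,H] q_used=1 → run B
t=20: queue=[B,H] q_used=2 → run B
t=21: queue=[H] q_used=0 → run H
t=22: queue=[H] q_used=1 → run H
t=23: queue=[H] q_used=2 → run H
t=24: (idle)

completion order = F, G, C, A, B, H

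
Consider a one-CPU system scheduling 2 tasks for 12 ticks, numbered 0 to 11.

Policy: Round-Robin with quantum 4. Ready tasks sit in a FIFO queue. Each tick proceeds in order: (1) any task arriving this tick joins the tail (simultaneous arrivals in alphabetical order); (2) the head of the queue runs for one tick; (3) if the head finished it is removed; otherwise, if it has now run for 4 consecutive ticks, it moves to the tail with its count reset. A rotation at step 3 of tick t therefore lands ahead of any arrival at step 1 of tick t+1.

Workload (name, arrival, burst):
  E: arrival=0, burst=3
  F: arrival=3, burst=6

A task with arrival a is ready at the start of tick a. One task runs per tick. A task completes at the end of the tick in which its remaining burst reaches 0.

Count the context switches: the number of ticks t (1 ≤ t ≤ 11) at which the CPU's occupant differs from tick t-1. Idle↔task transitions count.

t=0: queue=[E] q_used=0 → run E
t=1: queue=[E] q_used=1 → run E
t=2: queue=[E] q_used=2 → run E
t=3: queue=[F] q_used=0 → run F
t=4: queue=[F] q_used=1 → run F
t=5: queue=[F] q_used=2 → run F
t=6: queue=[F] q_used=3 → run F
t=7: queue=[F] q_used=0 → run F
t=8: queue=[F] q_used=1 → run F
t=9: (idle)
t=10: (idle)
t=11: (idle)

context switches = 2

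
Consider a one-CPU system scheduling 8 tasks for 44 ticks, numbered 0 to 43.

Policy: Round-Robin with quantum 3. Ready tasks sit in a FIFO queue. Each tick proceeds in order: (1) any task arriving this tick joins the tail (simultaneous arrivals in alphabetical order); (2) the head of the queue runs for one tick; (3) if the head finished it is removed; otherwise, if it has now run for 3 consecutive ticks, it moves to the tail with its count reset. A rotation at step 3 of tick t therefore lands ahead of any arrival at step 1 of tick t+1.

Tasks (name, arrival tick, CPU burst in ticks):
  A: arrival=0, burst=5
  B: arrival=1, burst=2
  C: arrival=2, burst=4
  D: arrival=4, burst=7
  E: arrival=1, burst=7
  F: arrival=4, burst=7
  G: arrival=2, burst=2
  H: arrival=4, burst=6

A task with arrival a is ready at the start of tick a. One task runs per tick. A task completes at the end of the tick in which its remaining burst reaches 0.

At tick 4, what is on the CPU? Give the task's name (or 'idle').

running at tick 4 = B

t=0: queue=[A] q_used=0 → run A
t=1: queue=[A,B,E] q_used=1 → run A
t=2: queue=[A,B,E,C,G] q_used=2 → run A
t=3: queue=[B,E,C,G,A] q_used=0 → run B
t=4: queue=[B,E,C,G,A,D,F,H] q_used=1 → run B
t=5: queue=[E,C,G,A,D,F,H] q_used=0 → run E
t=6: queue=[E,C,G,A,D,F,H] q_used=1 → run E
t=7: queue=[E,C,G,A,D,F,H] q_used=2 → run E
t=8: queue=[C,G,A,D,F,H,E] q_used=0 → run C
t=9: queue=[C,G,A,D,F,H,E] q_used=1 → run C
t=10: queue=[C,G,A,D,F,H,E] q_used=2 → run C
t=11: queue=[G,A,D,F,H,E,C] q_used=0 → run G
t=12: queue=[G,A,D,F,H,E,C] q_used=1 → run G
t=13: queue=[A,D,F,H,E,C] q_used=0 → run A
t=14: queue=[A,D,F,H,E,C] q_used=1 → run A
t=15: queue=[D,F,H,E,C] q_used=0 → run D
t=16: queue=[D,F,H,E,C] q_used=1 → run D
t=17: queue=[D,F,H,E,C] q_used=2 → run D
t=18: queue=[F,H,E,C,D] q_used=0 → run F
t=19: queue=[F,H,E,C,D] q_used=1 → run F
t=20: queue=[F,H,E,C,D] q_used=2 → run F
t=21: queue=[H,E,C,D,F] q_used=0 → run H
t=22: queue=[H,E,C,D,F] q_used=1 → run H
t=23: queue=[H,E,C,D,F] q_used=2 → run H
t=24: queue=[E,C,D,F,H] q_used=0 → run E
t=25: queue=[E,C,D,F,H] q_used=1 → run E
t=26: queue=[E,C,D,F,H] q_used=2 → run E
t=27: queue=[C,D,F,H,E] q_used=0 → run C
t=28: queue=[D,F,H,E] q_used=0 → run D
t=29: queue=[D,F,H,E] q_used=1 → run D
t=30: queue=[D,F,H,E] q_used=2 → run D
t=31: queue=[F,H,E,D] q_used=0 → run F
t=32: queue=[F,H,E,D] q_used=1 → run F
t=33: queue=[F,H,E,D] q_used=2 → run F
t=34: queue=[H,E,D,F] q_used=0 → run H
t=35: queue=[H,E,D,F] q_used=1 → run H
t=36: queue=[H,E,D,F] q_used=2 → run H
t=37: queue=[E,D,F] q_used=0 → run E
t=38: queue=[D,F] q_used=0 → run D
t=39: queue=[F] q_used=0 → run F
t=40: (idle)
t=41: (idle)
t=42: (idle)
t=43: (idle)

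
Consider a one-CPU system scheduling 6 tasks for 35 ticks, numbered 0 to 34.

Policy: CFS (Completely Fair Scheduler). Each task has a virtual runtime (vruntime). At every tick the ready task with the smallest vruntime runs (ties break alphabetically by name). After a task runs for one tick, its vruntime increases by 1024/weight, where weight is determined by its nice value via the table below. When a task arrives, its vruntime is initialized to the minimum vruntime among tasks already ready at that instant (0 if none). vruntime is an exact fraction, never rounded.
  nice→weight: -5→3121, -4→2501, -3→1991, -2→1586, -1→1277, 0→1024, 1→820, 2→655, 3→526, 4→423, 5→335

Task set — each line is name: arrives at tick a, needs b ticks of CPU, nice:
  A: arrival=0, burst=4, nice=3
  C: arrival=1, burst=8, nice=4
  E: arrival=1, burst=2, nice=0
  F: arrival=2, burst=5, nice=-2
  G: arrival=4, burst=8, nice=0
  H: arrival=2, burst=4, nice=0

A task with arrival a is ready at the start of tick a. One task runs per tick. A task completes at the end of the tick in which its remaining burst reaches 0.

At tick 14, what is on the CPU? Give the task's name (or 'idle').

running at tick 14 = G

t=0: vr[A=0] → run A
t=1: vr[A=512/263 C=512/263 E=512/263] → run A
t=2: vr[A=1024/263 C=512/263 E=512/263 F=512/263 H=512/263] → run C
t=3: vr[A=1024/263 C=485888/111249 E=512/263 F=512/263 H=512/263] → run E
t=4: vr[A=1024/263 C=485888/111249 E=775/263 F=512/263 G=512/263 H=512/263] → run F
t=5: vr[A=1024/263 C=485888/111249 E=775/263 F=540672/208559 G=512/263 H=512/263] → run G
t=6: vr[A=1024/263 C=485888/111249 E=775/263 F=540672/208559 G=775/263 H=512/263] → run H
t=7: vr[A=1024/263 C=485888/111249 E=775/263 F=540672/208559 G=775/263 H=775/263] → run F
t=8: vr[A=1024/263 C=485888/111249 E=775/263 F=675328/208559 G=775/263 H=775/263] → run E
t=9: vr[A=1024/263 C=485888/111249 F=675328/208559 G=775/263 H=775/263] → run G
t=10: vr[A=1024/263 C=485888/111249 F=675328/208559 G=1038/263 H=775/263] → run H
t=11: vr[A=1024/263 C=485888/111249 F=675328/208559 G=1038/263 H=1038/263] → run F
t=12: vr[A=1024/263 C=485888/111249 F=809984/208559 G=1038/263 H=1038/263] → run F
t=13: vr[A=1024/263 C=485888/111249 F=944640/208559 G=1038/263 H=1038/263] → run A
t=14: vr[A=1536/263 C=485888/111249 F=944640/208559 G=1038/263 H=1038/263] → run G
t=15: vr[A=1536/263 C=485888/111249 F=944640/208559 G=1301/263 H=1038/263] → run H
t=16: vr[A=1536/263 C=485888/111249 F=944640/208559 G=1301/263 H=1301/263] → run C
t=17: vr[A=1536/263 C=755200/111249 F=944640/208559 G=1301/263 H=1301/263] → run F
t=18: vr[A=1536/263 C=755200/111249 G=1301/263 H=1301/263] → run G
t=19: vr[A=1536/263 C=755200/111249 G=1564/263 H=1301/263] → run H
t=20: vr[A=1536/263 C=755200/111249 G=1564/263] → run A
t=21: vr[C=755200/111249 G=1564/263] → run G
t=22: vr[C=755200/111249 G=1827/263] → run C
t=23: vr[C=341504/37083 G=1827/263] → run G
t=24: vr[C=341504/37083 G=2090/263] → run G
t=25: vr[C=341504/37083 G=2353/263] → run G
t=26: vr[C=341504/37083] → run C
t=27: vr[C=1293824/111249] → run C
t=28: vr[C=1563136/111249] → run C
t=29: vr[C=610816/37083] → run C
t=30: vr[C=2101760/111249] → run C
t=31: (idle)
t=32: (idle)
t=33: (idle)
t=34: (idle)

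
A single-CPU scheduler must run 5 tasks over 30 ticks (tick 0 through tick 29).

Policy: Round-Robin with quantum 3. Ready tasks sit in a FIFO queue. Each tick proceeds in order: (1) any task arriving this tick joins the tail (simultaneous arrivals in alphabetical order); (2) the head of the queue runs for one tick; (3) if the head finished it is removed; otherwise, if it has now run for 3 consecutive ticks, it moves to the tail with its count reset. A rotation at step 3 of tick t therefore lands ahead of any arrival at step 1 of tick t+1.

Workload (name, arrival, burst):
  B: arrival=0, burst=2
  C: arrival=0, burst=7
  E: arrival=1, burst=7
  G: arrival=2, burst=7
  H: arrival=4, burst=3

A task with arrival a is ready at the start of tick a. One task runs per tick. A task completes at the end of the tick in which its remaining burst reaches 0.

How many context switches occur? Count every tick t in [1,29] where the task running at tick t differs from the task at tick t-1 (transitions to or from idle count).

t=0: queue=[B,C] q_used=0 → run B
t=1: queue=[B,C,E] q_used=1 → run B
t=2: queue=[C,E,G] q_used=0 → run C
t=3: queue=[C,E,G] q_used=1 → run C
t=4: queue=[C,E,G,H] q_used=2 → run C
t=5: queue=[E,G,H,C] q_used=0 → run E
t=6: queue=[E,G,H,C] q_used=1 → run E
t=7: queue=[E,G,H,C] q_used=2 → run E
t=8: queue=[G,H,C,E] q_used=0 → run G
t=9: queue=[G,H,C,E] q_used=1 → run G
t=10: queue=[G,H,C,E] q_used=2 → run G
t=11: queue=[H,C,E,G] q_used=0 → run H
t=12: queue=[H,C,E,G] q_used=1 → run H
t=13: queue=[H,C,E,G] q_used=2 → run H
t=14: queue=[C,E,G] q_used=0 → run C
t=15: queue=[C,E,G] q_used=1 → run C
t=16: queue=[C,E,G] q_used=2 → run C
t=17: queue=[E,G,C] q_used=0 → run E
t=18: queue=[E,G,C] q_used=1 → run E
t=19: queue=[E,G,C] q_used=2 → run E
t=20: queue=[G,C,E] q_used=0 → run G
t=21: queue=[G,C,E] q_used=1 → run G
t=22: queue=[G,C,E] q_used=2 → run G
t=23: queue=[C,E,G] q_used=0 → run C
t=24: queue=[E,G] q_used=0 → run E
t=25: queue=[G] q_used=0 → run G
t=26: (idle)
t=27: (idle)
t=28: (idle)
t=29: (idle)

context switches = 11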